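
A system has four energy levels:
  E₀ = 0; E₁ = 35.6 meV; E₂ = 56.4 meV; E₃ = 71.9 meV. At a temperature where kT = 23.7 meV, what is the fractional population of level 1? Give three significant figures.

0.163

Eᵢ/kT = 0, 1.5021, 2.3797, 3.0338.
Z = Σ e^(−Eᵢ/kT) = e^(−0) + e^(−1.5021) + e^(−2.3797) + e^(−3.0338) = 1.0000 + 0.22266 + 0.092578 + 0.048132 = 1.3634.
P₁ = e^(−E₁/kT) / Z = 0.22266/1.3634 = 0.163.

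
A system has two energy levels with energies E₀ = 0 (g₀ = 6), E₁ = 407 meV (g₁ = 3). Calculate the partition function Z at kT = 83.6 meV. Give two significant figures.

Z = 6.0

Eᵢ/kT = 0, 4.868.
Z = Σ gᵢe^(−Eᵢ/kT) = 6·e^(−0) + 3·e^(−4.868) = 6.000 + 0.02307 = 6.023.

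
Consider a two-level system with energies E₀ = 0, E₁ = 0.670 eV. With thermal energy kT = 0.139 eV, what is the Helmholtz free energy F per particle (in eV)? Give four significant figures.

-0.001117 eV

Eᵢ/kT = 0, 4.82014.
Z = Σ e^(−Eᵢ/kT) = e^(−0) + e^(−4.82014) = 1.00000 + 0.00806566 = 1.00807.
F = −kT ln Z = −0.139 × ln(1.00807) = −0.139 × 0.00803761 = -0.001117 eV.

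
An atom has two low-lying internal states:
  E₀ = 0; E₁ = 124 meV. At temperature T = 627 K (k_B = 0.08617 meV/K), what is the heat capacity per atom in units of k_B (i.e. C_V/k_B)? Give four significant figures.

0.4380

k_BT = 0.08617 × 627 K = 54.0286 meV.
Eᵢ/kT = 0, 2.29508.
Z = Σ e^(−Eᵢ/kT) = e^(−0) + e^(−2.29508) = 1.00000 + 0.100753 = 1.10075.
⟨E⟩ = 11.3499 meV, ⟨E²⟩ = 1407.38 meV².
C_V/k_B = (⟨E²⟩ − ⟨E⟩²)/(kT)² = (1407.38 − 128.820)/2919.09 = 0.4380.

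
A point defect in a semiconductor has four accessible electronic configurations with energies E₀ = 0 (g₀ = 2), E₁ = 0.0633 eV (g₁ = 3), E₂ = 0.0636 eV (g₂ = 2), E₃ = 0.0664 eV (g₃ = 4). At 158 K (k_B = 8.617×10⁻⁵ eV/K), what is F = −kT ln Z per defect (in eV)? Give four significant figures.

-0.009957 eV

k_BT = 8.617×10⁻⁵ × 158 K = 0.0136149 eV.
Eᵢ/kT = 0, 4.64932, 4.67135, 4.87701.
Z = Σ gᵢe^(−Eᵢ/kT) = 2·e^(−0) + 3·e^(−4.64932) + 2·e^(−4.67135) + 4·e^(−4.87701) = 2.00000 + 0.0287043 + 0.0187193 + 0.0304791 = 2.07790.
F = −kT ln Z = −0.0136149 × ln(2.07790) = −0.0136149 × 0.731358 = -0.009957 eV.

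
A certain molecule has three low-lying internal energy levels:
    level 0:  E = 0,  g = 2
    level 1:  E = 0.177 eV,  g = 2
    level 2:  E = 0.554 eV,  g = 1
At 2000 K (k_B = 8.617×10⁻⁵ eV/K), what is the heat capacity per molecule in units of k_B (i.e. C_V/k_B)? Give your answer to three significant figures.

k_BT = 8.617×10⁻⁵ × 2000 K = 0.17234 eV.
Eᵢ/kT = 0, 1.0270, 3.2146.
Z = Σ gᵢe^(−Eᵢ/kT) = 2·e^(−0) + 2·e^(−1.0270) + 1·e^(−3.2146) = 2.0000 + 0.71616 + 0.040171 = 2.7563.
⟨E⟩ = 0.054063 eV, ⟨E²⟩ = 0.012613 eV².
C_V/k_B = (⟨E²⟩ − ⟨E⟩²)/(kT)² = (0.012613 − 0.0029228)/0.029701 = 0.326.

0.326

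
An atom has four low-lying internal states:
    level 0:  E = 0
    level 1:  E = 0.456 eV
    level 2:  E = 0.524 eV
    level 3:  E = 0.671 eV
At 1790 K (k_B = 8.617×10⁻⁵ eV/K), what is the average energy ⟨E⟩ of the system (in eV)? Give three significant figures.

0.0454 eV

k_BT = 8.617×10⁻⁵ × 1790 K = 0.15424 eV.
Eᵢ/kT = 0, 2.9564, 3.3973, 4.3504.
Z = Σ e^(−Eᵢ/kT) = e^(−0) + e^(−2.9564) + e^(−3.3973) + e^(−4.3504) = 1.0000 + 0.052006 + 0.033463 + 0.012902 = 1.0984.
⟨E⟩ = Σ Eᵢ e^(−Eᵢ/kT) / Z = (0·1.0000 + 0.456·0.052006 + 0.524·0.033463 + 0.671·0.012902) / 1.0984 = 0.0454 eV.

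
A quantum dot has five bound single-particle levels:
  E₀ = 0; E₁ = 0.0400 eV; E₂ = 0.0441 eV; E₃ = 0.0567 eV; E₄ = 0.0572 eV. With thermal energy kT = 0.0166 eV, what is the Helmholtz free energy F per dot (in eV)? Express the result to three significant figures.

Eᵢ/kT = 0, 2.4096, 2.6566, 3.4157, 3.4458.
Z = Σ e^(−Eᵢ/kT) = e^(−0) + e^(−2.4096) + e^(−2.6566) + e^(−3.4157) + e^(−3.4458) = 1.0000 + 0.089851 + 0.070186 + 0.032853 + 0.031879 = 1.2248.
F = −kT ln Z = −0.0166 × ln(1.2248) = −0.0166 × 0.20278 = -0.00337 eV.

-0.00337 eV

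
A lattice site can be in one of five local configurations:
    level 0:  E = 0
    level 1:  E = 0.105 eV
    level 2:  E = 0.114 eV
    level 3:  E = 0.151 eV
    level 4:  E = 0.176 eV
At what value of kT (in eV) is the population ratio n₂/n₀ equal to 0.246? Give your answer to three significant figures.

n₂/n₀ = exp[−(E₂−E₀)/kT] = 0.246.
⇒ (E₂−E₀)/kT = ln(1/0.246) = ln(4.0650) = 1.4024.
kT = 0.114 eV / 1.4024 = 0.0813 eV.

0.0813 eV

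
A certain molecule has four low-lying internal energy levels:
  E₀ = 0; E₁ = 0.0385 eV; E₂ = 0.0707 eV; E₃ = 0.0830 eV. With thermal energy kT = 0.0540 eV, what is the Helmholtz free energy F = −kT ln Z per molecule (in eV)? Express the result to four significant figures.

-0.03676 eV

Eᵢ/kT = 0, 0.712963, 1.30926, 1.53704.
Z = Σ e^(−Eᵢ/kT) = e^(−0) + e^(−0.712963) + e^(−1.30926) + e^(−1.53704) = 1.00000 + 0.490190 + 0.270020 + 0.215017 = 1.97523.
F = −kT ln Z = −0.0540 × ln(1.97523) = −0.0540 × 0.680685 = -0.03676 eV.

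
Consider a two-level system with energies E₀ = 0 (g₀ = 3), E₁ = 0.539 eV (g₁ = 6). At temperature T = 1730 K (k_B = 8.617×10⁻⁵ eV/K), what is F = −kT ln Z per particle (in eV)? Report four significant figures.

-0.1716 eV

k_BT = 8.617×10⁻⁵ × 1730 K = 0.149074 eV.
Eᵢ/kT = 0, 3.61565.
Z = Σ gᵢe^(−Eᵢ/kT) = 3·e^(−0) + 6·e^(−3.61565) = 3.00000 + 0.161397 = 3.16140.
F = −kT ln Z = −0.149074 × ln(3.16140) = −0.149074 × 1.15101 = -0.1716 eV.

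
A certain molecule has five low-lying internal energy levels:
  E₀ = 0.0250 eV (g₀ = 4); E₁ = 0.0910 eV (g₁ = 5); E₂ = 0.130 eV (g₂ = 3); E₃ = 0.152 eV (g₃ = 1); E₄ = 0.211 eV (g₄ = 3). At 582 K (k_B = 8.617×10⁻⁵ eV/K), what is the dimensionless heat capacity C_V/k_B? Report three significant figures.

k_BT = 8.617×10⁻⁵ × 582 K = 0.050151 eV.
Eᵢ/kT = 0.49849, 1.8145, 2.5922, 3.0308, 4.2073.
Z = Σ gᵢe^(−Eᵢ/kT) = 4·e^(−0.49849) + 5·e^(−1.8145) + 3·e^(−2.5922) + 1·e^(−3.0308) + 3·e^(−4.2073) = 2.4298 + 0.81460 + 0.22457 + 0.048277 + 0.044660 = 3.5619.
⟨E⟩ = 0.050768 eV, ⟨E²⟩ = 0.0042571 eV².
C_V/k_B = (⟨E²⟩ − ⟨E⟩²)/(kT)² = (0.0042571 − 0.0025774)/0.0025151 = 0.668.

0.668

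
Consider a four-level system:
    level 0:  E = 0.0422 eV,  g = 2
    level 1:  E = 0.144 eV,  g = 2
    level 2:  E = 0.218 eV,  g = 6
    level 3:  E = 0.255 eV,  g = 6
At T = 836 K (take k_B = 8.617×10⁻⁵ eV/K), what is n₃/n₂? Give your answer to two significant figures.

0.60

k_BT = 8.617×10⁻⁵ × 836 K = 0.07204 eV.
n₃/n₂ = (g₃/g₂) exp[−(E₃−E₂)/kT] = (6/6) × exp(−(0.037 eV)/(0.07204 eV)) = (6/6) × exp(-0.5136) = 0.60.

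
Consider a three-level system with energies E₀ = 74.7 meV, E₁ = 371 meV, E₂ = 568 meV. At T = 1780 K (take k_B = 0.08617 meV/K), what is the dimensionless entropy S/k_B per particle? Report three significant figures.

0.515

k_BT = 0.08617 × 1780 K = 153.38 meV.
Eᵢ/kT = 0.48703, 2.4188, 3.7032.
Z = Σ e^(−Eᵢ/kT) = e^(−0.48703) + e^(−2.4188) + e^(−3.7032) = 0.61445 + 0.089028 + 0.024645 = 0.72812.
⟨E⟩ = Σ EᵢPᵢ = 127.63 meV.
S/k_B = ln Z + ⟨E⟩/kT = ln(0.72812) + 127.63/153.38 = -0.31729 + 0.83212 = 0.515.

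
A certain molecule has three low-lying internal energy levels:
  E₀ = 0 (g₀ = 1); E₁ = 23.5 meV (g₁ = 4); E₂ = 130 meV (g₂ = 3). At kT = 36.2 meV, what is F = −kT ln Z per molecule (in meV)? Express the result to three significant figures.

-41.8 meV

Eᵢ/kT = 0, 0.64917, 3.5912.
Z = Σ gᵢe^(−Eᵢ/kT) = 1·e^(−0) + 4·e^(−0.64917) + 3·e^(−3.5912) = 1.0000 + 2.0899 + 0.082696 = 3.1726.
F = −kT ln Z = −36.2 × ln(3.1726) = −36.2 × 1.1546 = -41.8 meV.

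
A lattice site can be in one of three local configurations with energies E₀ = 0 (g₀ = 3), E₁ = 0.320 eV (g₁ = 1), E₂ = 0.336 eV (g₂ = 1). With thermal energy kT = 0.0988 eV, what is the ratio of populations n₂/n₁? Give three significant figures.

n₂/n₁ = (g₂/g₁) exp[−(E₂−E₁)/kT] = (1/1) × exp(−(0.016 eV)/(0.0988 eV)) = (1/1) × exp(-0.16194) = 0.850.

0.850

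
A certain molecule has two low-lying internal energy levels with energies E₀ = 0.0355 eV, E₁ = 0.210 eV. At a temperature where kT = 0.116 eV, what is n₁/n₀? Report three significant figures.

n₁/n₀ = exp[−(E₁−E₀)/kT] = exp(−(0.1745 eV)/(0.116 eV)) = exp(-1.5043) = 0.222.

0.222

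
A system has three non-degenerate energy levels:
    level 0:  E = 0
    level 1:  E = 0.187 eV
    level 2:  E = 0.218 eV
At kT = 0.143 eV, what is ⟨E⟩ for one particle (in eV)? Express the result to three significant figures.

0.0659 eV

Eᵢ/kT = 0, 1.3077, 1.5245.
Z = Σ e^(−Eᵢ/kT) = e^(−0) + e^(−1.3077) + e^(−1.5245) = 1.0000 + 0.27044 + 0.21773 = 1.4882.
⟨E⟩ = Σ Eᵢ e^(−Eᵢ/kT) / Z = (0·1.0000 + 0.187·0.27044 + 0.218·0.21773) / 1.4882 = 0.0659 eV.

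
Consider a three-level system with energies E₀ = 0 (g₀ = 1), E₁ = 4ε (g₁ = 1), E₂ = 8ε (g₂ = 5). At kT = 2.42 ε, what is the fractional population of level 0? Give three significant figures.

Eᵢ/kT = 0, 1.6529, 3.3058.
Z = Σ gᵢe^(−Eᵢ/kT) = 1·e^(−0) + 1·e^(−1.6529) + 5·e^(−3.3058) = 1.0000 + 0.19149 + 0.18335 = 1.3748.
P₀ = g₀ e^(−E₀/kT) / Z = 1.0000/1.3748 = 0.727.

0.727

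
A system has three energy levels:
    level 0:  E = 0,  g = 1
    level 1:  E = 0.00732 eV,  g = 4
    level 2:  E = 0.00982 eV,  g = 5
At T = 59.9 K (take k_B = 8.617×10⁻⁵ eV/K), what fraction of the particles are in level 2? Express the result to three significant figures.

k_BT = 8.617×10⁻⁵ × 59.9 K = 0.0051616 eV.
Eᵢ/kT = 0, 1.4182, 1.9025.
Z = Σ gᵢe^(−Eᵢ/kT) = 1·e^(−0) + 4·e^(−1.4182) + 5·e^(−1.9025) = 1.0000 + 0.96860 + 0.74598 = 2.7146.
P₂ = g₂ e^(−E₂/kT) / Z = 0.74598/2.7146 = 0.275.

0.275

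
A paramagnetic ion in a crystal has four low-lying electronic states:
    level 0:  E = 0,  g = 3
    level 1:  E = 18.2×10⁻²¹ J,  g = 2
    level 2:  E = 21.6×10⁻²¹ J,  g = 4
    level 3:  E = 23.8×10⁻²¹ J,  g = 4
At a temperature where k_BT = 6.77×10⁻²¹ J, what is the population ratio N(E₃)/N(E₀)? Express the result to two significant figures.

n₃/n₀ = (g₃/g₀) exp[−(E₃−E₀)/kT] = (4/3) × exp(−(23.8 ×10⁻²¹ J)/(6.77 ×10⁻²¹ J)) = (4/3) × exp(-3.516) = 0.040.

0.040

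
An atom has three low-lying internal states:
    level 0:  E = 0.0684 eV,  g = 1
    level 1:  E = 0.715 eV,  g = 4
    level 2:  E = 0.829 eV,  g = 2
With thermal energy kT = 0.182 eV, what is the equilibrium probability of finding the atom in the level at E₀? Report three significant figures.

Eᵢ/kT = 0.37582, 3.9286, 4.5549.
Z = Σ gᵢe^(−Eᵢ/kT) = 1·e^(−0.37582) + 4·e^(−3.9286) + 2·e^(−4.5549) = 0.68673 + 0.078685 + 0.021031 = 0.78645.
P₀ = g₀ e^(−E₀/kT) / Z = 0.68673/0.78645 = 0.873.

0.873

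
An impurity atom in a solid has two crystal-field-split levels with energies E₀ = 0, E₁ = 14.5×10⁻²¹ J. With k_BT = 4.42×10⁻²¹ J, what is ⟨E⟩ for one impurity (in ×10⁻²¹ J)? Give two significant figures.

0.53 ×10⁻²¹ J

Eᵢ/kT = 0, 3.281.
Z = Σ e^(−Eᵢ/kT) = e^(−0) + e^(−3.281) = 1.000 + 0.03759 = 1.038.
⟨E⟩ = Σ Eᵢ e^(−Eᵢ/kT) / Z = (0·1.000 + 14.5·0.03759) / 1.038 = 0.53 ×10⁻²¹ J.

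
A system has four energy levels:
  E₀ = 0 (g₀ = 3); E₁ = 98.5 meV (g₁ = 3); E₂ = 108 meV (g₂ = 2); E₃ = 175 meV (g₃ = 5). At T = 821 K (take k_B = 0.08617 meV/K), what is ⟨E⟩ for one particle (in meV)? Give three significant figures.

42.2 meV

k_BT = 0.08617 × 821 K = 70.746 meV.
Eᵢ/kT = 0, 1.3923, 1.5266, 2.4736.
Z = Σ gᵢe^(−Eᵢ/kT) = 3·e^(−0) + 3·e^(−1.3923) + 2·e^(−1.5266) + 5·e^(−2.4736) = 3.0000 + 0.74551 + 0.43455 + 0.42140 = 4.6015.
⟨E⟩ = Σ Eᵢ gᵢe^(−Eᵢ/kT) / Z = (0·3.0000 + 98.5·0.74551 + 108·0.43455 + 175·0.42140) / 4.6015 = 42.2 meV.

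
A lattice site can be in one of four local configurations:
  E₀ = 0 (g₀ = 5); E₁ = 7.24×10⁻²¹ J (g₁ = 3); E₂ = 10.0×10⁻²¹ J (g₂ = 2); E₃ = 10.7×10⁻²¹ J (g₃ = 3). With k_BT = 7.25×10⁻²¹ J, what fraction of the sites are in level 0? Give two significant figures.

0.69

Eᵢ/kT = 0, 0.9986, 1.379, 1.476.
Z = Σ gᵢe^(−Eᵢ/kT) = 5·e^(−0) + 3·e^(−0.9986) + 2·e^(−1.379) + 3·e^(−1.476) = 5.000 + 1.105 + 0.5037 + 0.6857 = 7.294.
P₀ = g₀ e^(−E₀/kT) / Z = 5.000/7.294 = 0.69.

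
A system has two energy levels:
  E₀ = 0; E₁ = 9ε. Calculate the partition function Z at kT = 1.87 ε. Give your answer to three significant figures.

Z = 1.01

Eᵢ/kT = 0, 4.8128.
Z = Σ e^(−Eᵢ/kT) = e^(−0) + e^(−4.8128) = 1.0000 + 0.0081251 = 1.0081.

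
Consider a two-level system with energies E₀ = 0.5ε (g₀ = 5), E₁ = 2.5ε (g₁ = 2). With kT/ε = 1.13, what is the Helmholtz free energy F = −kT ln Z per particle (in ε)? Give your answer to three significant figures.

Eᵢ/kT = 0.44248, 2.2124.
Z = Σ gᵢe^(−Eᵢ/kT) = 5·e^(−0.44248) + 2·e^(−2.2124) = 3.2122 + 0.21888 = 3.4311.
F = −kT ln Z = −1.13 × ln(3.4311) = −1.13 × 1.2329 = -1.39 ε.

-1.39 ε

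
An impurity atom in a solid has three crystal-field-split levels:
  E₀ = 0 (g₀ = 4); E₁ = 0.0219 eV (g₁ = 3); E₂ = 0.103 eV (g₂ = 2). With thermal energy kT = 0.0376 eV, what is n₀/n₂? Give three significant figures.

31.0

n₀/n₂ = (g₀/g₂) exp[−(E₀−E₂)/kT] = (4/2) × exp(−(-0.103 eV)/(0.0376 eV)) = (4/2) × exp(2.7394) = 31.0.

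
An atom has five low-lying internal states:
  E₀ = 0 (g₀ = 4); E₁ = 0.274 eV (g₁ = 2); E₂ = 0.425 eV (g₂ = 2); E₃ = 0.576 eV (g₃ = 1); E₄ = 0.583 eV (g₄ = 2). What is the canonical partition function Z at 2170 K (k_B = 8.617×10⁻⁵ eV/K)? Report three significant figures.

k_BT = 8.617×10⁻⁵ × 2170 K = 0.18699 eV.
Eᵢ/kT = 0, 1.4653, 2.2728, 3.0804, 3.1178.
Z = Σ gᵢe^(−Eᵢ/kT) = 4·e^(−0) + 2·e^(−1.4653) + 2·e^(−2.2728) + 1·e^(−3.0804) + 2·e^(−3.1178) = 4.0000 + 0.46202 + 0.20605 + 0.045941 + 0.088509 = 4.8025.

Z = 4.80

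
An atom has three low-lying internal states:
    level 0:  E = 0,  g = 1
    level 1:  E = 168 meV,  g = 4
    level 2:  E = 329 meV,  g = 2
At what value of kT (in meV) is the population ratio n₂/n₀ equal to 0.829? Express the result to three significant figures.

374 meV

n₂/n₀ = (g₂/g₀) exp[−(E₂−E₀)/kT] = 0.829.
⇒ (E₂−E₀)/kT = ln((2/1)/0.829) = ln(2.4125) = 0.88066.
kT = 329 meV / 0.88066 = 374 meV.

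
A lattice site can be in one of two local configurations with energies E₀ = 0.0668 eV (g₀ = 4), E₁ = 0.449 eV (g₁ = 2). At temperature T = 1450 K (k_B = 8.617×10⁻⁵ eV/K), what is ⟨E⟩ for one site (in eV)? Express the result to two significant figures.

k_BT = 8.617×10⁻⁵ × 1450 K = 0.1249 eV.
Eᵢ/kT = 0.5348, 3.595.
Z = Σ gᵢe^(−Eᵢ/kT) = 4·e^(−0.5348) + 2·e^(−3.595) = 2.343 + 0.05492 = 2.398.
⟨E⟩ = Σ Eᵢ gᵢe^(−Eᵢ/kT) / Z = (0.0668·2.343 + 0.449·0.05492) / 2.398 = 0.076 eV.

0.076 eV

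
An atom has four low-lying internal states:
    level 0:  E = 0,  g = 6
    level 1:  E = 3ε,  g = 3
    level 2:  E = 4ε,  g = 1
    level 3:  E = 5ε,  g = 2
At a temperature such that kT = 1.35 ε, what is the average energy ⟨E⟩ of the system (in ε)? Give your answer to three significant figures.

0.222 ε

Eᵢ/kT = 0, 2.2222, 2.9630, 3.7037.
Z = Σ gᵢe^(−Eᵢ/kT) = 6·e^(−0) + 3·e^(−2.2222) + 1·e^(−2.9630) + 2·e^(−3.7037) = 6.0000 + 0.32511 + 0.051664 + 0.049264 = 6.4260.
⟨E⟩ = Σ Eᵢ gᵢe^(−Eᵢ/kT) / Z = (0·6.0000 + 3·0.32511 + 4·0.051664 + 5·0.049264) / 6.4260 = 0.222 ε.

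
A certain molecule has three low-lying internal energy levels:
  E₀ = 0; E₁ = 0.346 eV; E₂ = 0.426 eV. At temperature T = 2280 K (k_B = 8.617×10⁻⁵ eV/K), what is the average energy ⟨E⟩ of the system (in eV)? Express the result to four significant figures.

0.08411 eV

k_BT = 8.617×10⁻⁵ × 2280 K = 0.196468 eV.
Eᵢ/kT = 0, 1.76110, 2.16829.
Z = Σ e^(−Eᵢ/kT) = e^(−0) + e^(−1.76110) + e^(−2.16829) = 1.00000 + 0.171856 + 0.114373 = 1.28623.
⟨E⟩ = Σ Eᵢ e^(−Eᵢ/kT) / Z = (0·1.00000 + 0.346·0.171856 + 0.426·0.114373) / 1.28623 = 0.08411 eV.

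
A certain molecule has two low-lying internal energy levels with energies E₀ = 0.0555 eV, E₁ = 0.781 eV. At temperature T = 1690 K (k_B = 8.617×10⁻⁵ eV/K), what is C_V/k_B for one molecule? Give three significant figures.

0.168

k_BT = 8.617×10⁻⁵ × 1690 K = 0.14563 eV.
Eᵢ/kT = 0.38110, 5.3629.
Z = Σ e^(−Eᵢ/kT) = e^(−0.38110) + e^(−5.3629) = 0.68311 + 0.0046873 = 0.68780.
⟨E⟩ = 0.060444 eV, ⟨E²⟩ = 0.0072161 eV².
C_V/k_B = (⟨E²⟩ − ⟨E⟩²)/(kT)² = (0.0072161 − 0.0036535)/0.021208 = 0.168.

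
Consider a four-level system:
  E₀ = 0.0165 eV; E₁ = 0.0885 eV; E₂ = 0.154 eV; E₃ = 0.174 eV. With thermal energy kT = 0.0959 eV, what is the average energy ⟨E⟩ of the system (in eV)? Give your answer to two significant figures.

0.068 eV

Eᵢ/kT = 0.1721, 0.9228, 1.606, 1.814.
Z = Σ e^(−Eᵢ/kT) = e^(−0.1721) + e^(−0.9228) + e^(−1.606) + e^(−1.814) = 0.8419 + 0.3974 + 0.2007 + 0.1630 = 1.603.
⟨E⟩ = Σ Eᵢ e^(−Eᵢ/kT) / Z = (0.0165·0.8419 + 0.0885·0.3974 + 0.154·0.2007 + 0.174·0.1630) / 1.603 = 0.068 eV.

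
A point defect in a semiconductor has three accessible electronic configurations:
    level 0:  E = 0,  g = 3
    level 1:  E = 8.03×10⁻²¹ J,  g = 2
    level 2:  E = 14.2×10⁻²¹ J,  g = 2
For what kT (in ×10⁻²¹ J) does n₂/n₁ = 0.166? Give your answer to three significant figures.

n₂/n₁ = (g₂/g₁) exp[−(E₂−E₁)/kT] = 0.166.
⇒ (E₂−E₁)/kT = ln((2/2)/0.166) = ln(6.0241) = 1.7958.
kT = 6.17 ×10⁻²¹ J / 1.7958 = 3.44 ×10⁻²¹ J.

3.44 ×10⁻²¹ J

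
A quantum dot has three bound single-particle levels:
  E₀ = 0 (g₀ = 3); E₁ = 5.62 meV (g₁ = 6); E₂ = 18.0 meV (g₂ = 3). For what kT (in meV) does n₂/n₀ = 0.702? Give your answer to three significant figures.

n₂/n₀ = (g₂/g₀) exp[−(E₂−E₀)/kT] = 0.702.
⇒ (E₂−E₀)/kT = ln((3/3)/0.702) = ln(1.4245) = 0.35382.
kT = 18.0 meV / 0.35382 = 50.9 meV.

50.9 meV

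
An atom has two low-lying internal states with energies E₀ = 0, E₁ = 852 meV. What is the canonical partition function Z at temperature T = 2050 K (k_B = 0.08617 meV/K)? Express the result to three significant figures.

k_BT = 0.08617 × 2050 K = 176.65 meV.
Eᵢ/kT = 0, 4.8231.
Z = Σ e^(−Eᵢ/kT) = e^(−0) + e^(−4.8231) = 1.0000 + 0.0080418 = 1.0080.

Z = 1.01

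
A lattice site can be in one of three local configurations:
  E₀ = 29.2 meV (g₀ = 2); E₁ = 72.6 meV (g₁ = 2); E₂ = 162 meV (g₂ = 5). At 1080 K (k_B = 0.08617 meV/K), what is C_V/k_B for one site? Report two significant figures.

0.34

k_BT = 0.08617 × 1080 K = 93.06 meV.
Eᵢ/kT = 0.3138, 0.7801, 1.741.
Z = Σ gᵢe^(−Eᵢ/kT) = 2·e^(−0.3138) + 2·e^(−0.7801) + 5·e^(−1.741) = 1.461 + 0.9167 + 0.8767 = 3.254.
⟨E⟩ = 77.21 meV, ⟨E²⟩ = 8938 meV².
C_V/k_B = (⟨E²⟩ − ⟨E⟩²)/(kT)² = (8938 − 5961)/8660 = 0.34.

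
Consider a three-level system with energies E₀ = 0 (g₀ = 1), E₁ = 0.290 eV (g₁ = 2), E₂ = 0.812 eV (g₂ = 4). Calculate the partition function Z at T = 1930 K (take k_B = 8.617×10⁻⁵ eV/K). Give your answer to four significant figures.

k_BT = 8.617×10⁻⁵ × 1930 K = 0.166308 eV.
Eᵢ/kT = 0, 1.74375, 4.88251.
Z = Σ gᵢe^(−Eᵢ/kT) = 1·e^(−0) + 2·e^(−1.74375) + 4·e^(−4.88251) = 1.00000 + 0.349727 + 0.0303119 = 1.38004.

Z = 1.380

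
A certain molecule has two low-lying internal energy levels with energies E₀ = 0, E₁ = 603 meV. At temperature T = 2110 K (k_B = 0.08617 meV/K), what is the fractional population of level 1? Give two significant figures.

0.035

k_BT = 0.08617 × 2110 K = 181.8 meV.
Eᵢ/kT = 0, 3.317.
Z = Σ e^(−Eᵢ/kT) = e^(−0) + e^(−3.317) = 1.000 + 0.03626 = 1.036.
P₁ = e^(−E₁/kT) / Z = 0.03626/1.036 = 0.035.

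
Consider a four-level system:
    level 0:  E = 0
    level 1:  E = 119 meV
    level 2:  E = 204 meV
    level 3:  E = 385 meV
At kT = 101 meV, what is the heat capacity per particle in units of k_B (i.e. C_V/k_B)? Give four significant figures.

Eᵢ/kT = 0, 1.17822, 2.01980, 3.81188.
Z = Σ e^(−Eᵢ/kT) = e^(−0) + e^(−1.17822) + e^(−2.01980) + e^(−3.81188) = 1.00000 + 0.307826 + 0.132682 + 0.0221066 = 1.46261.
⟨E⟩ = 49.3703 meV, ⟨E²⟩ = 8995.95 meV².
C_V/k_B = (⟨E²⟩ − ⟨E⟩²)/(kT)² = (8995.95 − 2437.43)/10201.0 = 0.6429.

0.6429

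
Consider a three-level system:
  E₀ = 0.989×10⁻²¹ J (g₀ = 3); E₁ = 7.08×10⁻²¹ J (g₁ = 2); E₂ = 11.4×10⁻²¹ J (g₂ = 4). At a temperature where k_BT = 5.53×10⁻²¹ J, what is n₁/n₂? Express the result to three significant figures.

1.09

n₁/n₂ = (g₁/g₂) exp[−(E₁−E₂)/kT] = (2/4) × exp(−(-4.32 ×10⁻²¹ J)/(5.53 ×10⁻²¹ J)) = (2/4) × exp(0.78119) = 1.09.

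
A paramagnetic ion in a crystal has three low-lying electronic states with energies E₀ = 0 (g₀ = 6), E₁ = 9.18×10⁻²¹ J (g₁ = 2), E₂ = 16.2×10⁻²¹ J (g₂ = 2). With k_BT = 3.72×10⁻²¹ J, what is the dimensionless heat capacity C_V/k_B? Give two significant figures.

Eᵢ/kT = 0, 2.468, 4.355.
Z = Σ gᵢe^(−Eᵢ/kT) = 6·e^(−0) + 2·e^(−2.468) + 2·e^(−4.355) = 6.000 + 0.1695 + 0.02568 = 6.195.
⟨E⟩ = 0.3183, ⟨E²⟩ = 3.394.
C_V/k_B = (⟨E²⟩ − ⟨E⟩²)/(kT)² = (3.394 − 0.1013)/13.84 = 0.24.

0.24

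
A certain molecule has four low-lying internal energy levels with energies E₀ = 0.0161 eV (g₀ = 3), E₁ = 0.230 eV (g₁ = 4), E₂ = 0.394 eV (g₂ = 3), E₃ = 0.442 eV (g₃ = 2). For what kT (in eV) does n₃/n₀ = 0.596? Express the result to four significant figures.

n₃/n₀ = (g₃/g₀) exp[−(E₃−E₀)/kT] = 0.596.
⇒ (E₃−E₀)/kT = ln((2/3)/0.596) = ln(1.11857) = 0.112051.
kT = 0.4259 eV / 0.112051 = 3.801 eV.

3.801 eV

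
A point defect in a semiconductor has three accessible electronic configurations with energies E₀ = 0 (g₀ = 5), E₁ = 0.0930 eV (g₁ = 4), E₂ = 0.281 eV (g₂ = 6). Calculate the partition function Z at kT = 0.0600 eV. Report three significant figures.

Z = 5.90

Eᵢ/kT = 0, 1.5500, 4.6833.
Z = Σ gᵢe^(−Eᵢ/kT) = 5·e^(−0) + 4·e^(−1.5500) + 6·e^(−4.6833) = 5.0000 + 0.84899 + 0.055491 = 5.9045.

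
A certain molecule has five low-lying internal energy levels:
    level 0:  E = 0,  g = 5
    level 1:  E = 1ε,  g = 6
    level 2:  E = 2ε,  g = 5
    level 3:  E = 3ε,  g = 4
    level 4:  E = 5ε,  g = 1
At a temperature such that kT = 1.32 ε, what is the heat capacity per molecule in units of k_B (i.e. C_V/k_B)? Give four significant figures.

0.4394

Eᵢ/kT = 0, 0.757576, 1.51515, 2.27273, 3.78788.
Z = Σ gᵢe^(−Eᵢ/kT) = 5·e^(−0) + 6·e^(−0.757576) + 5·e^(−1.51515) + 4·e^(−2.27273) + 1·e^(−3.78788) = 5.00000 + 2.81281 + 1.09888 + 0.412122 + 0.0226436 = 9.34646.
⟨E⟩ = 0.680488 ε, ⟨E²⟩ = 1.22865 ε².
C_V/k_B = (⟨E²⟩ − ⟨E⟩²)/(kT)² = (1.22865 − 0.463064)/1.74240 = 0.4394.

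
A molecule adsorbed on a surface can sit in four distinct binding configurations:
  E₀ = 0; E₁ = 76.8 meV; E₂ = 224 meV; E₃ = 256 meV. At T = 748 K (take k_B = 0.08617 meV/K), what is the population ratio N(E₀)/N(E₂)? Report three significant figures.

32.3

k_BT = 0.08617 × 748 K = 64.455 meV.
n₀/n₂ = exp[−(E₀−E₂)/kT] = exp(−(-224 meV)/(64.455 meV)) = exp(3.4753) = 32.3.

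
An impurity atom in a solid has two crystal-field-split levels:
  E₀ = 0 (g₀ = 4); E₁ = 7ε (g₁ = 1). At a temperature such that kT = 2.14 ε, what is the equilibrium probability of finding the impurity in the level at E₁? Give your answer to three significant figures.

0.00940

Eᵢ/kT = 0, 3.2710.
Z = Σ gᵢe^(−Eᵢ/kT) = 4·e^(−0) + 1·e^(−3.2710) = 4.0000 + 0.037968 = 4.0380.
P₁ = g₁ e^(−E₁/kT) / Z = 0.037968/4.0380 = 0.00940.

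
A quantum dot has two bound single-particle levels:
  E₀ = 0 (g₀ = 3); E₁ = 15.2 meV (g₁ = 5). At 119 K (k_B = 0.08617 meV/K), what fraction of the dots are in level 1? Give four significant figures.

k_BT = 0.08617 × 119 K = 10.2542 meV.
Eᵢ/kT = 0, 1.48232.
Z = Σ gᵢe^(−Eᵢ/kT) = 3·e^(−0) + 5·e^(−1.48232) = 3.00000 + 1.13555 = 4.13555.
P₁ = g₁ e^(−E₁/kT) / Z = 1.13555/4.13555 = 0.2746.

0.2746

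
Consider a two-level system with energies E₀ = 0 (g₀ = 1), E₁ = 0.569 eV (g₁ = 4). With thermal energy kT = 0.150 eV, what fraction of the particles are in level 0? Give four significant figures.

Eᵢ/kT = 0, 3.79333.
Z = Σ gᵢe^(−Eᵢ/kT) = 1·e^(−0) + 4·e^(−3.79333) = 1.00000 + 0.0900819 = 1.09008.
P₀ = g₀ e^(−E₀/kT) / Z = 1.00000/1.09008 = 0.9174.

0.9174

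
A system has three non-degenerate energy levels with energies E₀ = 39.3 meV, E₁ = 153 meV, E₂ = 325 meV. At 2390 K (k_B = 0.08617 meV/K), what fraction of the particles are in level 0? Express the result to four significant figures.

0.5478

k_BT = 0.08617 × 2390 K = 205.946 meV.
Eᵢ/kT = 0.190827, 0.742913, 1.57808.
Z = Σ e^(−Eᵢ/kT) = e^(−0.190827) + e^(−0.742913) + e^(−1.57808) = 0.826276 + 0.475726 + 0.206371 = 1.50837.
P₀ = e^(−E₀/kT) / Z = 0.826276/1.50837 = 0.5478.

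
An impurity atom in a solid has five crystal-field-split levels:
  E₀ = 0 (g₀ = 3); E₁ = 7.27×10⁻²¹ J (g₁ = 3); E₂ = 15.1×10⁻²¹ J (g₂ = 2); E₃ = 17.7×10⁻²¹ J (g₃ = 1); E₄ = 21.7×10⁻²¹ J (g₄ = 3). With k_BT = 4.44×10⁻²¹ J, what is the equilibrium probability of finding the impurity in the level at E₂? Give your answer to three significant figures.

Eᵢ/kT = 0, 1.6374, 3.4009, 3.9865, 4.8874.
Z = Σ gᵢe^(−Eᵢ/kT) = 3·e^(−0) + 3·e^(−1.6374) + 2·e^(−3.4009) + 1·e^(−3.9865) + 3·e^(−4.8874) = 3.0000 + 0.58346 + 0.066686 + 0.018565 + 0.022623 = 3.6913.
P₂ = g₂ e^(−E₂/kT) / Z = 0.066686/3.6913 = 0.0181.

0.0181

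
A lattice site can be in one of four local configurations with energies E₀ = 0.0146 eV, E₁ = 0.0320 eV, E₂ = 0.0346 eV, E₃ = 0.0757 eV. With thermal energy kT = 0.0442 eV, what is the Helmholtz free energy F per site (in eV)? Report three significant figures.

-0.0270 eV

Eᵢ/kT = 0.33032, 0.72398, 0.78281, 1.7127.
Z = Σ e^(−Eᵢ/kT) = e^(−0.33032) + e^(−0.72398) + e^(−0.78281) + e^(−1.7127) = 0.71869 + 0.48482 + 0.45712 + 0.18038 = 1.8410.
F = −kT ln Z = −0.0442 × ln(1.8410) = −0.0442 × 0.61031 = -0.0270 eV.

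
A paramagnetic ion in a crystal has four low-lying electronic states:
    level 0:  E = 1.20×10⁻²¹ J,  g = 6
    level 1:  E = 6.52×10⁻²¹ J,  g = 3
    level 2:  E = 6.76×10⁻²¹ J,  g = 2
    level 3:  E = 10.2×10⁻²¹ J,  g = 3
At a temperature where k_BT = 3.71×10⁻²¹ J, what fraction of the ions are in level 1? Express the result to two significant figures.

Eᵢ/kT = 0.3235, 1.757, 1.822, 2.749.
Z = Σ gᵢe^(−Eᵢ/kT) = 6·e^(−0.3235) + 3·e^(−1.757) + 2·e^(−1.822) + 3·e^(−2.749) = 4.342 + 0.5177 + 0.3234 + 0.1920 = 5.375.
P₁ = g₁ e^(−E₁/kT) / Z = 0.5177/5.375 = 0.096.

0.096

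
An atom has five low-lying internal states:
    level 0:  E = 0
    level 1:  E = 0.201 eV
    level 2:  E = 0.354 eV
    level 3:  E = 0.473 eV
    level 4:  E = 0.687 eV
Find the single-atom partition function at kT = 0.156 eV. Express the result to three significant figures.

Z = 1.44

Eᵢ/kT = 0, 1.2885, 2.2692, 3.0321, 4.4038.
Z = Σ e^(−Eᵢ/kT) = e^(−0) + e^(−1.2885) + e^(−2.2692) + e^(−3.0321) + e^(−4.4038) = 1.0000 + 0.27568 + 0.10339 + 0.048214 + 0.012231 = 1.4395.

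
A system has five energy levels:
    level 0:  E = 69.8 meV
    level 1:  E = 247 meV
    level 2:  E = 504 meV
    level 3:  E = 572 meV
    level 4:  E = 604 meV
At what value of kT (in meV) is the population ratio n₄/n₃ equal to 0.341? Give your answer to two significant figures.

n₄/n₃ = exp[−(E₄−E₃)/kT] = 0.341.
⇒ (E₄−E₃)/kT = ln(1/0.341) = ln(2.933) = 1.076.
kT = 32 meV / 1.076 = 30 meV.

30 meV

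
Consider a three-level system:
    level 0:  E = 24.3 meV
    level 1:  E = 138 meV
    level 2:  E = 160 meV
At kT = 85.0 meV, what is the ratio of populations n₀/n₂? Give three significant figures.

4.94

n₀/n₂ = exp[−(E₀−E₂)/kT] = exp(−(-135.7 meV)/(85.0 meV)) = exp(1.5965) = 4.94.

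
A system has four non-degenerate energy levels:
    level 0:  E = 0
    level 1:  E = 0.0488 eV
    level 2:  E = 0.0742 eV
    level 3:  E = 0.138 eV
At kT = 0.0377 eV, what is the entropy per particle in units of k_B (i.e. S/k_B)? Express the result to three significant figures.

Eᵢ/kT = 0, 1.2944, 1.9682, 3.6605.
Z = Σ e^(−Eᵢ/kT) = e^(−0) + e^(−1.2944) + e^(−1.9682) + e^(−3.6605) = 1.0000 + 0.27406 + 0.13971 + 0.025720 = 1.4395.
⟨E⟩ = Σ EᵢPᵢ = 0.018958 eV.
S/k_B = ln Z + ⟨E⟩/kT = ln(1.4395) + 0.018958/0.0377 = 0.36430 + 0.50286 = 0.867.

0.867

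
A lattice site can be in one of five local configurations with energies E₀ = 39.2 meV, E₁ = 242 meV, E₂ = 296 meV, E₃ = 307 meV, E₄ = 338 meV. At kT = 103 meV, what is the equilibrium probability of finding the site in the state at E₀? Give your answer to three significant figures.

Eᵢ/kT = 0.38058, 2.3495, 2.8738, 2.9806, 3.2816.
Z = Σ e^(−Eᵢ/kT) = e^(−0.38058) + e^(−2.3495) + e^(−2.8738) + e^(−2.9806) + e^(−3.2816) = 0.68346 + 0.095417 + 0.056484 + 0.050762 + 0.037568 = 0.92369.
P₀ = e^(−E₀/kT) / Z = 0.68346/0.92369 = 0.740.

0.740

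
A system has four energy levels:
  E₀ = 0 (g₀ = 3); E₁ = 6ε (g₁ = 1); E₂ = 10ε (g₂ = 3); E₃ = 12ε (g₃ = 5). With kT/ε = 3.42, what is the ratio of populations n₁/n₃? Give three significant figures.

n₁/n₃ = (g₁/g₃) exp[−(E₁−E₃)/kT] = (1/5) × exp(−(-6ε)/(3.42ε)) = (1/5) × exp(1.7544) = 1.16.

1.16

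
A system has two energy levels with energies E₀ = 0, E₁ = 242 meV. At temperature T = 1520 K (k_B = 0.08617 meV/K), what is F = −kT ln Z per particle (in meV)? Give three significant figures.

k_BT = 0.08617 × 1520 K = 130.98 meV.
Eᵢ/kT = 0, 1.8476.
Z = Σ e^(−Eᵢ/kT) = e^(−0) + e^(−1.8476) = 1.0000 + 0.15761 = 1.1576.
F = −kT ln Z = −130.98 × ln(1.1576) = −130.98 × 0.14635 = -19.2 meV.

-19.2 meV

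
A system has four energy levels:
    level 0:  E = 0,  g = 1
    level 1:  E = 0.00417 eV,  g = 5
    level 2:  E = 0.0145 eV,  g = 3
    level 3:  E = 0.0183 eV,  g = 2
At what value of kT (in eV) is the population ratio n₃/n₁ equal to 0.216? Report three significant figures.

0.0229 eV

n₃/n₁ = (g₃/g₁) exp[−(E₃−E₁)/kT] = 0.216.
⇒ (E₃−E₁)/kT = ln((2/5)/0.216) = ln(1.8519) = 0.61621.
kT = 0.01413 eV / 0.61621 = 0.0229 eV.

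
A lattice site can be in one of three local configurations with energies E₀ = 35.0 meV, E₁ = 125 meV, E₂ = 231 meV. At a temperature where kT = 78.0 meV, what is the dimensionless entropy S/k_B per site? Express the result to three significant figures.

Eᵢ/kT = 0.44872, 1.6026, 2.9615.
Z = Σ e^(−Eᵢ/kT) = e^(−0.44872) + e^(−1.6026) + e^(−2.9615) = 0.63844 + 0.20137 + 0.051741 = 0.89155.
⟨E⟩ = Σ EᵢPᵢ = 66.703 meV.
S/k_B = ln Z + ⟨E⟩/kT = ln(0.89155) + 66.703/78.0 = -0.11479 + 0.85517 = 0.740.

0.740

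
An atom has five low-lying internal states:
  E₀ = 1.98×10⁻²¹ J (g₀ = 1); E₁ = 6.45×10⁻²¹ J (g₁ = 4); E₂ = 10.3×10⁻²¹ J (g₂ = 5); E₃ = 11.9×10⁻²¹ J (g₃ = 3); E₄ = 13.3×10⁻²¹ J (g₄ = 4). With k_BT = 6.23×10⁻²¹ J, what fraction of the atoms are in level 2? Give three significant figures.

0.238

Eᵢ/kT = 0.31782, 1.0353, 1.6533, 1.9101, 2.1348.
Z = Σ gᵢe^(−Eᵢ/kT) = 1·e^(−0.31782) + 4·e^(−1.0353) + 5·e^(−1.6533) + 3·e^(−1.9101) + 4·e^(−2.1348) = 0.72773 + 1.4205 + 0.95709 + 0.44420 + 0.47307 = 4.0226.
P₂ = g₂ e^(−E₂/kT) / Z = 0.95709/4.0226 = 0.238.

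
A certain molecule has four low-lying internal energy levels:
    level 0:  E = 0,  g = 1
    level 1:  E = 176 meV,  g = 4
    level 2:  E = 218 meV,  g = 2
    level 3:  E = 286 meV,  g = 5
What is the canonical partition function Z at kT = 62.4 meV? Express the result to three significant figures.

Eᵢ/kT = 0, 2.8205, 3.4936, 4.5833.
Z = Σ gᵢe^(−Eᵢ/kT) = 1·e^(−0) + 4·e^(−2.8205) + 2·e^(−3.4936) + 5·e^(−4.5833) = 1.0000 + 0.23830 + 0.060783 + 0.051106 = 1.3502.

Z = 1.35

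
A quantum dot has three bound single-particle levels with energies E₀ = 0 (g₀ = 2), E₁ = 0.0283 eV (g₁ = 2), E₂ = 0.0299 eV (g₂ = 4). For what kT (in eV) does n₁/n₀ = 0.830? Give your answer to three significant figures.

0.152 eV

n₁/n₀ = (g₁/g₀) exp[−(E₁−E₀)/kT] = 0.830.
⇒ (E₁−E₀)/kT = ln((2/2)/0.830) = ln(1.2048) = 0.18631.
kT = 0.0283 eV / 0.18631 = 0.152 eV.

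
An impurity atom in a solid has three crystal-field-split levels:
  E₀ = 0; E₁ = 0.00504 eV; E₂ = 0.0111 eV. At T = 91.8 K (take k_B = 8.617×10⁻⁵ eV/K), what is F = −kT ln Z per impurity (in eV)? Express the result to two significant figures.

-0.0045 eV

k_BT = 8.617×10⁻⁵ × 91.8 K = 0.007910 eV.
Eᵢ/kT = 0, 0.6372, 1.403.
Z = Σ e^(−Eᵢ/kT) = e^(−0) + e^(−0.6372) + e^(−1.403) = 1.000 + 0.5288 + 0.2459 = 1.775.
F = −kT ln Z = −0.007910 × ln(1.775) = −0.007910 × 0.5738 = -0.0045 eV.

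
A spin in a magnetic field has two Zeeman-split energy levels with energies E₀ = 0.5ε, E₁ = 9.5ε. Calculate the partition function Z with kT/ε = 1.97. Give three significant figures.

Eᵢ/kT = 0.25381, 4.8223.
Z = Σ e^(−Eᵢ/kT) = e^(−0.25381) + e^(−4.8223) = 0.77584 + 0.0080483 = 0.78389.

Z = 0.784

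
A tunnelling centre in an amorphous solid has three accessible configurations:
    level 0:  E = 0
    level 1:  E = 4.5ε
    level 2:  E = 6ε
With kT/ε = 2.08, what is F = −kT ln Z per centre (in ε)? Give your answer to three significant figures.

-0.328 ε

Eᵢ/kT = 0, 2.1635, 2.8846.
Z = Σ e^(−Eᵢ/kT) = e^(−0) + e^(−2.1635) + e^(−2.8846) = 1.0000 + 0.11492 + 0.055877 = 1.1708.
F = −kT ln Z = −2.08 × ln(1.1708) = −2.08 × 0.15769 = -0.328 ε.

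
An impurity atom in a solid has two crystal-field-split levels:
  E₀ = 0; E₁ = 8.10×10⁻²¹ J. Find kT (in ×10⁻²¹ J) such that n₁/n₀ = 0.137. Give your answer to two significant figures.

n₁/n₀ = exp[−(E₁−E₀)/kT] = 0.137.
⇒ (E₁−E₀)/kT = ln(1/0.137) = ln(7.299) = 1.988.
kT = 8.10 ×10⁻²¹ J / 1.988 = 4.1 ×10⁻²¹ J.

4.1 ×10⁻²¹ J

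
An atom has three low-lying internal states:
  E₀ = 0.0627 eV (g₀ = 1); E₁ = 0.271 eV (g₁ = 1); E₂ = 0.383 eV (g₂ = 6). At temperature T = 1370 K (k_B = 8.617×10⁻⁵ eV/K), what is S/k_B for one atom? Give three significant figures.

k_BT = 8.617×10⁻⁵ × 1370 K = 0.11805 eV.
Eᵢ/kT = 0.53113, 2.2956, 3.2444.
Z = Σ gᵢe^(−Eᵢ/kT) = 1·e^(−0.53113) + 1·e^(−2.2956) + 6·e^(−3.2444) = 0.58794 + 0.10070 + 0.23395 = 0.92259.
⟨E⟩ = Σ EᵢPᵢ = 0.16666 eV.
S/k_B = ln Z + ⟨E⟩/kT = ln(0.92259) + 0.16666/0.11805 = -0.080570 + 1.4118 = 1.33.

1.33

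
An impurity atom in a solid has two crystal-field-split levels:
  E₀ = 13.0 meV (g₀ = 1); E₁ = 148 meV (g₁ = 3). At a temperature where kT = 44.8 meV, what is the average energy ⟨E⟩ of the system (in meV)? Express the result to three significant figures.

Eᵢ/kT = 0.29018, 3.3036.
Z = Σ gᵢe^(−Eᵢ/kT) = 1·e^(−0.29018) + 3·e^(−3.3036) = 0.74813 + 0.11025 = 0.85838.
⟨E⟩ = Σ Eᵢ gᵢe^(−Eᵢ/kT) / Z = (13.0·0.74813 + 148·0.11025) / 0.85838 = 30.3 meV.

30.3 meV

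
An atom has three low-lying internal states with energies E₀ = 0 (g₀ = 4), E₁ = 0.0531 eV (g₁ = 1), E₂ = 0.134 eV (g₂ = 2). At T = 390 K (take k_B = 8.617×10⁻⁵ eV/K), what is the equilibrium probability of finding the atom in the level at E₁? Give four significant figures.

k_BT = 8.617×10⁻⁵ × 390 K = 0.0336063 eV.
Eᵢ/kT = 0, 1.58006, 3.98735.
Z = Σ gᵢe^(−Eᵢ/kT) = 4·e^(−0) + 1·e^(−1.58006) + 2·e^(−3.98735) = 4.00000 + 0.205963 + 0.0370976 = 4.24306.
P₁ = g₁ e^(−E₁/kT) / Z = 0.205963/4.24306 = 0.04854.

0.04854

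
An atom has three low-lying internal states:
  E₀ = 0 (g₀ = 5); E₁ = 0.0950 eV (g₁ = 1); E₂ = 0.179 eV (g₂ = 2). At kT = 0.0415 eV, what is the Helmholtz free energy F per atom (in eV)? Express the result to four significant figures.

Eᵢ/kT = 0, 2.28916, 4.31325.
Z = Σ gᵢe^(−Eᵢ/kT) = 5·e^(−0) + 1·e^(−2.28916) + 2·e^(−4.31325) = 5.00000 + 0.101352 + 0.0267799 = 5.12813.
F = −kT ln Z = −0.0415 × ln(5.12813) = −0.0415 × 1.63474 = -0.06784 eV.

-0.06784 eV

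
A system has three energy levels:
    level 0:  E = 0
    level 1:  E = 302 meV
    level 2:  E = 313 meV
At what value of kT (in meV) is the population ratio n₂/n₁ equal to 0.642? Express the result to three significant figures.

24.8 meV

n₂/n₁ = exp[−(E₂−E₁)/kT] = 0.642.
⇒ (E₂−E₁)/kT = ln(1/0.642) = ln(1.5576) = 0.44315.
kT = 11 meV / 0.44315 = 24.8 meV.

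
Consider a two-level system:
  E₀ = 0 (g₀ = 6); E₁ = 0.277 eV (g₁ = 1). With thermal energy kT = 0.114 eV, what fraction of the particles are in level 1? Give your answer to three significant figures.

0.0145

Eᵢ/kT = 0, 2.4298.
Z = Σ gᵢe^(−Eᵢ/kT) = 6·e^(−0) + 1·e^(−2.4298) = 6.0000 + 0.088054 = 6.0881.
P₁ = g₁ e^(−E₁/kT) / Z = 0.088054/6.0881 = 0.0145.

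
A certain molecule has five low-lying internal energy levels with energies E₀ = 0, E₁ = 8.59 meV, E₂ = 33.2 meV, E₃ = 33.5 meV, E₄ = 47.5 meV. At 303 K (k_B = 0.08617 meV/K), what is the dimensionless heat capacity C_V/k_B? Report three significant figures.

k_BT = 0.08617 × 303 K = 26.110 meV.
Eᵢ/kT = 0, 0.32899, 1.2715, 1.2830, 1.8192.
Z = Σ e^(−Eᵢ/kT) = e^(−0) + e^(−0.32899) + e^(−1.2715) + e^(−1.2830) + e^(−1.8192) = 1.0000 + 0.71965 + 0.28041 + 0.27720 + 0.16216 = 2.4394.
⟨E⟩ = 13.315 meV, ⟨E²⟩ = 425.98 meV².
C_V/k_B = (⟨E²⟩ − ⟨E⟩²)/(kT)² = (425.98 − 177.29)/681.73 = 0.365.

0.365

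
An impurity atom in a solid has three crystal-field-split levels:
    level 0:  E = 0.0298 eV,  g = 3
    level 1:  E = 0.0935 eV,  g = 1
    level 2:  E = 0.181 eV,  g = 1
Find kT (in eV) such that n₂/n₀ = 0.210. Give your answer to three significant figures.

n₂/n₀ = (g₂/g₀) exp[−(E₂−E₀)/kT] = 0.210.
⇒ (E₂−E₀)/kT = ln((1/3)/0.210) = ln(1.5873) = 0.46203.
kT = 0.1512 eV / 0.46203 = 0.327 eV.

0.327 eV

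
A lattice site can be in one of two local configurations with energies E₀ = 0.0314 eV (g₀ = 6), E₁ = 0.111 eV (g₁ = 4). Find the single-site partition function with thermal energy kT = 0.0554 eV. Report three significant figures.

Eᵢ/kT = 0.56679, 2.0036.
Z = Σ gᵢe^(−Eᵢ/kT) = 6·e^(−0.56679) + 4·e^(−2.0036) = 3.4041 + 0.53940 = 3.9435.

Z = 3.94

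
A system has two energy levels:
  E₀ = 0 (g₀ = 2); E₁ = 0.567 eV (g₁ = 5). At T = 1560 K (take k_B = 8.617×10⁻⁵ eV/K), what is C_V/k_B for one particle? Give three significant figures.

0.609

k_BT = 8.617×10⁻⁵ × 1560 K = 0.13443 eV.
Eᵢ/kT = 0, 4.2178.
Z = Σ gᵢe^(−Eᵢ/kT) = 2·e^(−0) + 5·e^(−4.2178) = 2.0000 + 0.073655 = 2.0737.
⟨E⟩ = 0.020139 eV, ⟨E²⟩ = 0.011419 eV².
C_V/k_B = (⟨E²⟩ − ⟨E⟩²)/(kT)² = (0.011419 − 0.00040558)/0.018071 = 0.609.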